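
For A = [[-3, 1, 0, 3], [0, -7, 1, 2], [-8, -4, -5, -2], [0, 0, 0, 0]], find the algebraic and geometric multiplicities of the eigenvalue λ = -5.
algebraic multiplicity 3, geometric multiplicity 1

The characteristic polynomial is x(x + 5)^3, so the factor x + 5 appears with exponent 3: the algebraic multiplicity is 3.

rank(A + 5I) = 3, so the eigenspace has dimension 4 - 3 = 1: the geometric multiplicity is 1.

Since 1 < 3, A is not diagonalizable.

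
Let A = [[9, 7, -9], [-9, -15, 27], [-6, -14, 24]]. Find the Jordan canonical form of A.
J = [[6, 1, 0], [0, 6, 0], [0, 0, 6]]

The characteristic polynomial is det(xI - A) = (x - 6)^3, so the eigenvalues are 6 (algebraic multiplicity 3).

For λ = 6: rank(A - 6I) = 1, rank((A - 6I)^2) = 0. The eigenspace has dimension 3 - 1 = 2, so there are 2 Jordan blocks; the rank sequence gives block sizes [2, 1].

Assembling the blocks gives the Jordan form J above.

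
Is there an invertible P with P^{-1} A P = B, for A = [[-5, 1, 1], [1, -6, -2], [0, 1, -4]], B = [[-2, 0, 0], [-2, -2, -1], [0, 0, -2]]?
trace(A) = -15 but trace(B) = -6. The trace is a similarity invariant, so A and B are not similar.

No.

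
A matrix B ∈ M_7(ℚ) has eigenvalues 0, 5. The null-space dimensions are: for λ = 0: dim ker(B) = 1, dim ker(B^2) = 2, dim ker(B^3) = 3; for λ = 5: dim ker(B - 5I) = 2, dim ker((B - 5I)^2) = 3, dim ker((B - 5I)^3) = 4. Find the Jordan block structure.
Jordan blocks: (0, 3), (5, 3), (5, 1)

λ = 0: successive nullity increments [1, 1, 1] count blocks of size ≥ k; block sizes are [3].
λ = 5: successive nullity increments [2, 1, 1] count blocks of size ≥ k; block sizes are [3, 1].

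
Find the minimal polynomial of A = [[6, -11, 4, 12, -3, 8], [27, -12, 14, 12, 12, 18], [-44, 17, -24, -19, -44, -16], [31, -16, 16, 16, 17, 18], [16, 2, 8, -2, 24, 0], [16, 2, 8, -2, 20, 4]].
The characteristic polynomial factors as (x - 4)^4(x + 1)^2. The minimal polynomial is ∏(x - λ)^{k_λ} where k_λ is the size of the largest Jordan block at λ.

For λ = -1: rank(A + I) = 5, and the largest Jordan block has size 2 (the smallest k with rank((A + I)^k) = rank((A + I)^(k+1))).
For λ = 4: rank(A - 4I) = 4, and the largest Jordan block has size 3 (the smallest k with rank((A - 4I)^k) = rank((A - 4I)^(k+1))).

So m_A(x) = (x - 4)^3(x + 1)^2.

m_A(x) = (x - 4)^3(x + 1)^2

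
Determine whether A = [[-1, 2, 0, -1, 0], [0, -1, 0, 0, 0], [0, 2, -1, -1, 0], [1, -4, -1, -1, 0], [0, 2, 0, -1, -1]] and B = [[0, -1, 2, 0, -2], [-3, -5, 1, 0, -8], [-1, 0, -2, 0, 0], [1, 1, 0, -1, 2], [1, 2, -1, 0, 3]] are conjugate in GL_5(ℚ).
Two matrices over a field are similar if and only if they have the same invariant factors.

Both A and B have characteristic polynomial (x + 1)^5 and minimal polynomial (x + 1)^3. Computing further, both have invariant factors x + 1, x + 1, (x + 1)^3. Hence A and B are similar.

Yes.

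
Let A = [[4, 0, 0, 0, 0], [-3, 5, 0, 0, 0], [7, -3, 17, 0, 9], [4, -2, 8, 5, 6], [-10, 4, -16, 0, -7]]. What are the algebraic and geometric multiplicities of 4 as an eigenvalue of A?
algebraic multiplicity 1, geometric multiplicity 1

The characteristic polynomial is (x - 5)^4(x - 4), so the factor x - 4 appears with exponent 1: the algebraic multiplicity is 1.

rank(A - 4I) = 4, so the eigenspace has dimension 5 - 4 = 1: the geometric multiplicity is 1.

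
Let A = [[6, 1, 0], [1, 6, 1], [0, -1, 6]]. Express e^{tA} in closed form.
e^{tA} = [[(t^2 + 2)*e^{6*t}/2, t*e^{6*t}, t^2*e^{6*t}/2], [t*e^{6*t}, e^{6*t}, t*e^{6*t}], [-t^2*e^{6*t}/2, -t*e^{6*t}, (2 - t^2)*e^{6*t}/2]]

A has Jordan form J = [[6, 1, 0], [0, 6, 1], [0, 0, 6]] with A = PJP^{-1}, so e^{tA} = P e^{tJ} P^{-1}.

For a Jordan block J_k(λ), e^{tJ_k(λ)} = e^{λt} · (I + tN + t^2 N^2/2! + ... + t^{k-1} N^{k-1}/(k-1)!) where N is the nilpotent superdiagonal part.

Assembling the blocks and conjugating back gives the entries of e^{tA} as shown above.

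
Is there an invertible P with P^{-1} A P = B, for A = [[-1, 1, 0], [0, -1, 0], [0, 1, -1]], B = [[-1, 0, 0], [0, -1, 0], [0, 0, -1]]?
Both have characteristic polynomial (x + 1)^3, but the minimal polynomial of A is (x + 1)^2 while the minimal polynomial of B is x + 1. The minimal polynomial is a similarity invariant, so A and B are not similar.

No.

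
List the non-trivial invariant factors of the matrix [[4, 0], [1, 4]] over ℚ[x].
The Jordan structure of A has elementary divisors (x - 4)^2. Arranging the block sizes at each eigenvalue in decreasing order and taking row products gives the invariant factors.

Invariant factors (smallest first, each dividing the next): (x - 4)^2.

Check: the last factor (x - 4)^2 is the minimal polynomial, and the product (x - 4)^2 is the characteristic polynomial.

(x - 4)^2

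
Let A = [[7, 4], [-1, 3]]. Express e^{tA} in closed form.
A has Jordan form J = [[5, 1], [0, 5]] with A = PJP^{-1}, so e^{tA} = P e^{tJ} P^{-1}.

For a Jordan block J_k(λ), e^{tJ_k(λ)} = e^{λt} · (I + tN + t^2 N^2/2! + ... + t^{k-1} N^{k-1}/(k-1)!) where N is the nilpotent superdiagonal part.

Assembling the blocks and conjugating back gives the entries of e^{tA} as shown above.

e^{tA} = [[(2*t + 1)*e^{5*t}, 4*t*e^{5*t}], [-t*e^{5*t}, (1 - 2*t)*e^{5*t}]]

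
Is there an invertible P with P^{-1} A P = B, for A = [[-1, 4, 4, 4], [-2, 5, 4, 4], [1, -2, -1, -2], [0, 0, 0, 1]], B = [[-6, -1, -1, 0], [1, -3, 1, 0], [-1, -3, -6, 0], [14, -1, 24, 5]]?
trace(A) = 4 but trace(B) = -10. The trace is a similarity invariant, so A and B are not similar.

No.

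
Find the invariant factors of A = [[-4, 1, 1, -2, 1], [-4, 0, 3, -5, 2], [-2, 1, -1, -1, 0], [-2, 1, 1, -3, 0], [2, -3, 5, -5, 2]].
x^2(x + 2)^3

The Jordan structure of A has elementary divisors (x + 2)^3, x^2. Arranging the block sizes at each eigenvalue in decreasing order and taking row products gives the invariant factors.

Invariant factors (smallest first, each dividing the next): x^2(x + 2)^3.

Check: the last factor x^2(x + 2)^3 is the minimal polynomial, and the product x^2(x + 2)^3 is the characteristic polynomial.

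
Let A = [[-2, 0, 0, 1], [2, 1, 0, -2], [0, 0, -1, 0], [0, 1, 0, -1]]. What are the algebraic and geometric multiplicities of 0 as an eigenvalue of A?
The characteristic polynomial is x(x + 1)^3, so the factor x appears with exponent 1: the algebraic multiplicity is 1.

rank(A) = 3, so the eigenspace has dimension 4 - 3 = 1: the geometric multiplicity is 1.

algebraic multiplicity 1, geometric multiplicity 1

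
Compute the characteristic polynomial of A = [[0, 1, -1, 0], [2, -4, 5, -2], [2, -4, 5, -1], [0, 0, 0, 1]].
χ_A(x) = x^2(x - 1)^2

xI - A = [[x, -1, 1, 0], [-2, x + 4, -5, 2], [-2, 4, x - 5, 1], [0, 0, 0, x - 1]].

Expanding det(xI - A) along the first row:
det(xI - A) = + (x)·det([[x + 4, -5, 2], [4, x - 5, 1], [0, 0, x - 1]]) - (-1)·det([[-2, -5, 2], [-2, x - 5, 1], [0, 0, x - 1]]) + (1)·det([[-2, x + 4, 2], [-2, 4, 1], [0, 0, x - 1]]) - (0)·det([[-2, x + 4, -5], [-2, 4, x - 5], [0, 0, 0]]).

Evaluating gives χ_A(x) = x^4 - 2x^3 + x^2 = x^2(x - 1)^2.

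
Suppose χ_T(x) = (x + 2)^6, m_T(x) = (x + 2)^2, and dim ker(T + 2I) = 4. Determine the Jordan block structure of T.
λ = -2: algebraic multiplicity 6 (exponent in χ_T), largest block size 2 (exponent in m_T), 4 blocks (geometric multiplicity). These force block sizes [2, 2, 1, 1].

Jordan blocks: (-2, 2), (-2, 2), (-2, 1), (-2, 1)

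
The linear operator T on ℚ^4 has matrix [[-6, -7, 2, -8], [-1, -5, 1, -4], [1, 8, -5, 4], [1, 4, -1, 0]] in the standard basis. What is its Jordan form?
J = [[-4, 1, 0, 0], [0, -4, 1, 0], [0, 0, -4, 0], [0, 0, 0, -4]]

The characteristic polynomial is det(xI - A) = (x + 4)^4, so the eigenvalues are -4 (algebraic multiplicity 4).

For λ = -4: rank(A + 4I) = 2, rank((A + 4I)^2) = 1, rank((A + 4I)^3) = 0. The eigenspace has dimension 4 - 2 = 2, so there are 2 Jordan blocks; the rank sequence gives block sizes [3, 1].

Assembling the blocks gives the Jordan form J above.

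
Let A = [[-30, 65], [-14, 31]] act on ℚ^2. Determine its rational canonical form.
R = [[0, 20], [1, 1]]

The invariant factors of A (the non-unit diagonal entries of the Smith normal form of xI - A over ℚ[x]) are (x - 5)(x + 4), each dividing the next. The characteristic polynomial is their product, (x - 5)(x + 4).

The rational canonical form is the block-diagonal matrix of companion matrices C(f_i):
R = [[0, 20], [1, 1]].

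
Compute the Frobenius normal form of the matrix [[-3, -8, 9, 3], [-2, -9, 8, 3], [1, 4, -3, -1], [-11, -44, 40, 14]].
The invariant factors of A (the non-unit diagonal entries of the Smith normal form of xI - A over ℚ[x]) are (x + 1)(x^3 + x - 4), each dividing the next. The characteristic polynomial is their product, (x + 1)(x^3 + x - 4).

The rational canonical form is the block-diagonal matrix of companion matrices C(f_i):
R = [[0, 0, 0, 4], [1, 0, 0, 3], [0, 1, 0, -1], [0, 0, 1, -1]].

Note the characteristic polynomial does not split into linear factors over ℚ, so A has no Jordan form over ℚ; the rational canonical form exists over any field.

R = [[0, 0, 0, 4], [1, 0, 0, 3], [0, 1, 0, -1], [0, 0, 1, -1]]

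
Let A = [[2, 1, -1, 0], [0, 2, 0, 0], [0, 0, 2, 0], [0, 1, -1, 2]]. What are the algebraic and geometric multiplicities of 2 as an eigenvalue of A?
algebraic multiplicity 4, geometric multiplicity 3

The characteristic polynomial is (x - 2)^4, so the factor x - 2 appears with exponent 4: the algebraic multiplicity is 4.

rank(A - 2I) = 1, so the eigenspace has dimension 4 - 1 = 3: the geometric multiplicity is 3.

Since 3 < 4, A is not diagonalizable.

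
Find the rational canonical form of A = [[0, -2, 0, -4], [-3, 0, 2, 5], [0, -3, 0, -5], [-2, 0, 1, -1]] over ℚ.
The invariant factors of A (the non-unit diagonal entries of the Smith normal form of xI - A over ℚ[x]) are (x - 2)(x + 1)^3, each dividing the next. The characteristic polynomial is their product, (x - 2)(x + 1)^3.

The rational canonical form is the block-diagonal matrix of companion matrices C(f_i):
R = [[0, 0, 0, 2], [1, 0, 0, 5], [0, 1, 0, 3], [0, 0, 1, -1]].

R = [[0, 0, 0, 2], [1, 0, 0, 5], [0, 1, 0, 3], [0, 0, 1, -1]]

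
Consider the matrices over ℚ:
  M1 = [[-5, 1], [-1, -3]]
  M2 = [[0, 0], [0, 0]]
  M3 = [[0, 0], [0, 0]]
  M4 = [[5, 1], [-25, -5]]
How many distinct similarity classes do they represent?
Characteristic polynomials: χ_{M1} = (x + 4)^2, χ_{M2} = x^2, χ_{M3} = x^2, χ_{M4} = x^2.

{M1}: invariant factors (x + 4)^2.

{M2, M3}: invariant factors x, x.

{M4}: invariant factors x^2.

Matrices are similar if and only if their invariant-factor lists agree; the partition into similarity classes is {M1}, {M2, M3}, {M4}.

3 classes: {M1}, {M2, M3}, {M4}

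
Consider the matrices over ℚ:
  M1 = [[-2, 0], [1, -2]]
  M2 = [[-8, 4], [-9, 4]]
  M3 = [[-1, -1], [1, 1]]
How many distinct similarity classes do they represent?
2 classes: {M1, M2}, {M3}

Characteristic polynomials: χ_{M1} = (x + 2)^2, χ_{M2} = (x + 2)^2, χ_{M3} = x^2.

{M1, M2}: invariant factors (x + 2)^2.

{M3}: invariant factors x^2.

Matrices are similar if and only if their invariant-factor lists agree; the partition into similarity classes is {M1, M2}, {M3}.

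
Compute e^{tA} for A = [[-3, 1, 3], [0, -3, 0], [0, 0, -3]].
e^{tA} = [[e^{-3*t}, t*e^{-3*t}, 3*t*e^{-3*t}], [0, e^{-3*t}, 0], [0, 0, e^{-3*t}]]

A has Jordan form J = [[-3, 1, 0], [0, -3, 0], [0, 0, -3]] with A = PJP^{-1}, so e^{tA} = P e^{tJ} P^{-1}.

For a Jordan block J_k(λ), e^{tJ_k(λ)} = e^{λt} · (I + tN + t^2 N^2/2! + ... + t^{k-1} N^{k-1}/(k-1)!) where N is the nilpotent superdiagonal part.

Assembling the blocks and conjugating back gives the entries of e^{tA} as shown above.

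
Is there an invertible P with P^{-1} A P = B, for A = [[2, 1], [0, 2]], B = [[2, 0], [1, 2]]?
Two matrices over a field are similar if and only if they have the same invariant factors.

Both A and B have characteristic polynomial (x - 2)^2 and minimal polynomial (x - 2)^2. Computing further, both have invariant factors (x - 2)^2. Hence A and B are similar.

Yes.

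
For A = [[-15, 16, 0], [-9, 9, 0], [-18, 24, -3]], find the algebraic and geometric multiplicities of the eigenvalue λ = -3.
algebraic multiplicity 3, geometric multiplicity 2

The characteristic polynomial is (x + 3)^3, so the factor x + 3 appears with exponent 3: the algebraic multiplicity is 3.

rank(A + 3I) = 1, so the eigenspace has dimension 3 - 1 = 2: the geometric multiplicity is 2.

Since 2 < 3, A is not diagonalizable.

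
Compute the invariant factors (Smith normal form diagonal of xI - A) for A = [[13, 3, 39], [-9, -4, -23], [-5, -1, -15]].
(x + 2)^3

The Jordan structure of A has elementary divisors (x + 2)^3. Arranging the block sizes at each eigenvalue in decreasing order and taking row products gives the invariant factors.

Invariant factors (smallest first, each dividing the next): (x + 2)^3.

Check: the last factor (x + 2)^3 is the minimal polynomial, and the product (x + 2)^3 is the characteristic polynomial.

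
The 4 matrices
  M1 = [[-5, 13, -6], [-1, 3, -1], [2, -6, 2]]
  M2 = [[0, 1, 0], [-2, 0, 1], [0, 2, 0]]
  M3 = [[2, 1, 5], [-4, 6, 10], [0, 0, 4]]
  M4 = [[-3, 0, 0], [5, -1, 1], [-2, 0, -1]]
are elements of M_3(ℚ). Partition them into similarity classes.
3 classes: {M1, M2}, {M3}, {M4}

Characteristic polynomials: χ_{M1} = x^3, χ_{M2} = x^3, χ_{M3} = (x - 4)^3, χ_{M4} = (x + 1)^2(x + 3).

{M1, M2}: invariant factors x^3.

{M3}: invariant factors x - 4, (x - 4)^2.

{M4}: invariant factors (x + 1)^2(x + 3).

Matrices are similar if and only if their invariant-factor lists agree; the partition into similarity classes is {M1, M2}, {M3}, {M4}.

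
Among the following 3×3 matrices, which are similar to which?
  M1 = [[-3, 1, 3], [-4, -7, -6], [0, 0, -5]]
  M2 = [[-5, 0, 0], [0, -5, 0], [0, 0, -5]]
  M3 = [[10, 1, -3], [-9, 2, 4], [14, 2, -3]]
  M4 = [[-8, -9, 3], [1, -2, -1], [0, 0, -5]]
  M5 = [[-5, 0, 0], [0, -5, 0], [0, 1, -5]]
Characteristic polynomials: χ_{M1} = (x + 5)^3, χ_{M2} = (x + 5)^3, χ_{M3} = (x - 3)^3, χ_{M4} = (x + 5)^3, χ_{M5} = (x + 5)^3.

{M1, M4, M5}: invariant factors x + 5, (x + 5)^2.

{M2}: invariant factors x + 5, x + 5, x + 5.

{M3}: invariant factors (x - 3)^3.

Matrices are similar if and only if their invariant-factor lists agree; the partition into similarity classes is {M1, M4, M5}, {M2}, {M3}.

3 classes: {M1, M4, M5}, {M2}, {M3}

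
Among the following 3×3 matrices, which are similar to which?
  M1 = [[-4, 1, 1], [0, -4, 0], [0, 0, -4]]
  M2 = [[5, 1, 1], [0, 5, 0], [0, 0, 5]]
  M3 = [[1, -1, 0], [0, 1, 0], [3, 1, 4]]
3 classes: {M1}, {M2}, {M3}

Characteristic polynomials: χ_{M1} = (x + 4)^3, χ_{M2} = (x - 5)^3, χ_{M3} = (x - 4)(x - 1)^2.

{M1}: invariant factors x + 4, (x + 4)^2.

{M2}: invariant factors x - 5, (x - 5)^2.

{M3}: invariant factors (x - 4)(x - 1)^2.

Matrices are similar if and only if their invariant-factor lists agree; the partition into similarity classes is {M1}, {M2}, {M3}.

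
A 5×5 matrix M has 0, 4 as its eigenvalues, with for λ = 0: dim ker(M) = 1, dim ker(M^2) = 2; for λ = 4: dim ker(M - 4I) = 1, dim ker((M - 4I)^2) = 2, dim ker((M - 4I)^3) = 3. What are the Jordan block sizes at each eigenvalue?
λ = 0: successive nullity increments [1, 1] count blocks of size ≥ k; block sizes are [2].
λ = 4: successive nullity increments [1, 1, 1] count blocks of size ≥ k; block sizes are [3].

Jordan blocks: (0, 2), (4, 3)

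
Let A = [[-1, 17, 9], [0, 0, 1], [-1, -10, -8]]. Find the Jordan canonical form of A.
The characteristic polynomial is det(xI - A) = (x + 3)^3, so the eigenvalues are -3 (algebraic multiplicity 3).

For λ = -3: rank(A + 3I) = 2, rank((A + 3I)^2) = 1, rank((A + 3I)^3) = 0. The eigenspace has dimension 3 - 2 = 1, so there is 1 Jordan block; the rank sequence gives block sizes [3].

Assembling the blocks gives the Jordan form J above.

J = [[-3, 1, 0], [0, -3, 1], [0, 0, -3]]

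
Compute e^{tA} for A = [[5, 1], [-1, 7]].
e^{tA} = [[(1 - t)*e^{6*t}, t*e^{6*t}], [-t*e^{6*t}, (t + 1)*e^{6*t}]]

A has Jordan form J = [[6, 1], [0, 6]] with A = PJP^{-1}, so e^{tA} = P e^{tJ} P^{-1}.

For a Jordan block J_k(λ), e^{tJ_k(λ)} = e^{λt} · (I + tN + t^2 N^2/2! + ... + t^{k-1} N^{k-1}/(k-1)!) where N is the nilpotent superdiagonal part.

Assembling the blocks and conjugating back gives the entries of e^{tA} as shown above.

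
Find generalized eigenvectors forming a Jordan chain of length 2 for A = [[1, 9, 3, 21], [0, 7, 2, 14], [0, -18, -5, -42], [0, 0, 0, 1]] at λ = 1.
We seek v_1 ∈ ker((A - I)^2) \ ker(A - I), then set v_{i+1} = (A - I) v_i.

One such chain is v_1 = [[-1, 2, 2, -1]]^T, v_2 = [[3, 2, -6, 0]]^T. Check: (A - I) v_2 = [[0, 0, 0, 0]]^T = 0.

v_1 = [[-1, 2, 2, -1]]^T, v_2 = [[3, 2, -6, 0]]^T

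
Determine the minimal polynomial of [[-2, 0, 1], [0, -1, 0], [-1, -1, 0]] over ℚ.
The characteristic polynomial factors as (x + 1)^3. The minimal polynomial is ∏(x - λ)^{k_λ} where k_λ is the size of the largest Jordan block at λ.

For λ = -1: rank(A + I) = 2, and the largest Jordan block has size 3 (the smallest k with rank((A + I)^k) = rank((A + I)^(k+1))).

So m_A(x) = (x + 1)^3.

m_A(x) = (x + 1)^3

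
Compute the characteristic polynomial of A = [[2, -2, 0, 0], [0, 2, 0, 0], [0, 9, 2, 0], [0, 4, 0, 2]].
χ_A(x) = (x - 2)^4

xI - A = [[x - 2, 2, 0, 0], [0, x - 2, 0, 0], [0, -9, x - 2, 0], [0, -4, 0, x - 2]].

Expanding det(xI - A) along the first row:
det(xI - A) = + (x - 2)·det([[x - 2, 0, 0], [-9, x - 2, 0], [-4, 0, x - 2]]) - (2)·det([[0, 0, 0], [0, x - 2, 0], [0, 0, x - 2]]) + (0)·det([[0, x - 2, 0], [0, -9, 0], [0, -4, x - 2]]) - (0)·det([[0, x - 2, 0], [0, -9, x - 2], [0, -4, 0]]).

Evaluating gives χ_A(x) = x^4 - 8x^3 + 24x^2 - 32x + 16 = (x - 2)^4.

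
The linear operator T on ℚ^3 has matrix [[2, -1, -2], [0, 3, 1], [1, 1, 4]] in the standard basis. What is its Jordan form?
The characteristic polynomial is det(xI - A) = (x - 3)^3, so the eigenvalues are 3 (algebraic multiplicity 3).

For λ = 3: rank(A - 3I) = 2, rank((A - 3I)^2) = 1, rank((A - 3I)^3) = 0. The eigenspace has dimension 3 - 2 = 1, so there is 1 Jordan block; the rank sequence gives block sizes [3].

Assembling the blocks gives the Jordan form J above.

J = [[3, 1, 0], [0, 3, 1], [0, 0, 3]]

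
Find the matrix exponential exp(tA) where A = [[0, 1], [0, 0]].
A has Jordan form J = [[0, 1], [0, 0]] with A = PJP^{-1}, so e^{tA} = P e^{tJ} P^{-1}.

For a Jordan block J_k(λ), e^{tJ_k(λ)} = e^{λt} · (I + tN + t^2 N^2/2! + ... + t^{k-1} N^{k-1}/(k-1)!) where N is the nilpotent superdiagonal part.

Assembling the blocks and conjugating back gives the entries of e^{tA} as shown above.

e^{tA} = [[1, t], [0, 1]]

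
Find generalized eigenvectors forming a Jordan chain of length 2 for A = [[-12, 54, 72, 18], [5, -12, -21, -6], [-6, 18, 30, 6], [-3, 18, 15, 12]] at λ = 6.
v_1 = [[2, 0, 1, -2]]^T, v_2 = [[0, 1, 0, -3]]^T

We seek v_1 ∈ ker((A - 6I)^2) \ ker(A - 6I), then set v_{i+1} = (A - 6I) v_i.

One such chain is v_1 = [[2, 0, 1, -2]]^T, v_2 = [[0, 1, 0, -3]]^T. Check: (A - 6I) v_2 = [[0, 0, 0, 0]]^T = 0.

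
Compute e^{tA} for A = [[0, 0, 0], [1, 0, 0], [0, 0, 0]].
e^{tA} = [[1, 0, 0], [t, 1, 0], [0, 0, 1]]

A has Jordan form J = [[0, 1, 0], [0, 0, 0], [0, 0, 0]] with A = PJP^{-1}, so e^{tA} = P e^{tJ} P^{-1}.

For a Jordan block J_k(λ), e^{tJ_k(λ)} = e^{λt} · (I + tN + t^2 N^2/2! + ... + t^{k-1} N^{k-1}/(k-1)!) where N is the nilpotent superdiagonal part.

Assembling the blocks and conjugating back gives the entries of e^{tA} as shown above.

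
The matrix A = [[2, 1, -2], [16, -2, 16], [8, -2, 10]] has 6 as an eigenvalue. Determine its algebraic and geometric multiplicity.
algebraic multiplicity 1, geometric multiplicity 1

The characteristic polynomial is (x - 6)(x - 2)^2, so the factor x - 6 appears with exponent 1: the algebraic multiplicity is 1.

rank(A - 6I) = 2, so the eigenspace has dimension 3 - 2 = 1: the geometric multiplicity is 1.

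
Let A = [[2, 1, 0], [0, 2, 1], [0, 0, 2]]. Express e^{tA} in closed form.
e^{tA} = [[e^{2*t}, t*e^{2*t}, t^2*e^{2*t}/2], [0, e^{2*t}, t*e^{2*t}], [0, 0, e^{2*t}]]

A has Jordan form J = [[2, 1, 0], [0, 2, 1], [0, 0, 2]] with A = PJP^{-1}, so e^{tA} = P e^{tJ} P^{-1}.

For a Jordan block J_k(λ), e^{tJ_k(λ)} = e^{λt} · (I + tN + t^2 N^2/2! + ... + t^{k-1} N^{k-1}/(k-1)!) where N is the nilpotent superdiagonal part.

Assembling the blocks and conjugating back gives the entries of e^{tA} as shown above.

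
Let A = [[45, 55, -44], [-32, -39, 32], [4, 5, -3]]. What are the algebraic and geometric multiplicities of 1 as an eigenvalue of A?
algebraic multiplicity 3, geometric multiplicity 2

The characteristic polynomial is (x - 1)^3, so the factor x - 1 appears with exponent 3: the algebraic multiplicity is 3.

rank(A - I) = 1, so the eigenspace has dimension 3 - 1 = 2: the geometric multiplicity is 2.

Since 2 < 3, A is not diagonalizable.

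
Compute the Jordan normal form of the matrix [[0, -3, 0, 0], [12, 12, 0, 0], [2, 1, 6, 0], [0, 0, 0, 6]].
The characteristic polynomial is det(xI - A) = (x - 6)^4, so the eigenvalues are 6 (algebraic multiplicity 4).

For λ = 6: rank(A - 6I) = 1, rank((A - 6I)^2) = 0. The eigenspace has dimension 4 - 1 = 3, so there are 3 Jordan blocks; the rank sequence gives block sizes [2, 1, 1].

Assembling the blocks gives the Jordan form J above.

J = [[6, 1, 0, 0], [0, 6, 0, 0], [0, 0, 6, 0], [0, 0, 0, 6]]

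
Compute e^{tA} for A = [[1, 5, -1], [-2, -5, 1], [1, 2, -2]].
A has Jordan form J = [[-2, 1, 0], [0, -2, 1], [0, 0, -2]] with A = PJP^{-1}, so e^{tA} = P e^{tJ} P^{-1}.

For a Jordan block J_k(λ), e^{tJ_k(λ)} = e^{λt} · (I + tN + t^2 N^2/2! + ... + t^{k-1} N^{k-1}/(k-1)!) where N is the nilpotent superdiagonal part.

Assembling the blocks and conjugating back gives the entries of e^{tA} as shown above.

e^{tA} = [[(-t^2 + 3*t + 1)*e^{-2*t}, t*(5 - t)*e^{-2*t}, t*(t - 1)*e^{-2*t}], [t*(t - 4)*e^{-2*t}/2, (t^2 - 6*t + 2)*e^{-2*t}/2, t*(2 - t)*e^{-2*t}/2], [t*(2 - t)*e^{-2*t}/2, t*(4 - t)*e^{-2*t}/2, (t^2 + 2)*e^{-2*t}/2]]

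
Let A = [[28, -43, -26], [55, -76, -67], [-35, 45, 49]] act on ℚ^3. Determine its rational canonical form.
The invariant factors of A (the non-unit diagonal entries of the Smith normal form of xI - A over ℚ[x]) are (x - 4)(x + 1)(x + 2), each dividing the next. The characteristic polynomial is their product, (x - 4)(x + 1)(x + 2).

The rational canonical form is the block-diagonal matrix of companion matrices C(f_i):
R = [[0, 0, 8], [1, 0, 10], [0, 1, 1]].

R = [[0, 0, 8], [1, 0, 10], [0, 1, 1]]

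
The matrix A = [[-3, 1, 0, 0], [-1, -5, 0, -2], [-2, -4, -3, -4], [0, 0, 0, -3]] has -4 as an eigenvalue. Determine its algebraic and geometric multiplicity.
algebraic multiplicity 2, geometric multiplicity 1

The characteristic polynomial is (x + 3)^2(x + 4)^2, so the factor x + 4 appears with exponent 2: the algebraic multiplicity is 2.

rank(A + 4I) = 3, so the eigenspace has dimension 4 - 3 = 1: the geometric multiplicity is 1.

Since 1 < 2, A is not diagonalizable.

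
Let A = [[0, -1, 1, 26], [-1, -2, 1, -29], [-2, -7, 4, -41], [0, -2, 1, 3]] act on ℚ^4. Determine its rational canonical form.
R = [[0, 0, 0, -12], [1, 0, 0, -28], [0, 1, 0, 11], [0, 0, 1, 5]]

The invariant factors of A (the non-unit diagonal entries of the Smith normal form of xI - A over ℚ[x]) are (x - 6)(x - 2)(x^2 + 3x + 1), each dividing the next. The characteristic polynomial is their product, (x - 6)(x - 2)(x^2 + 3x + 1).

The rational canonical form is the block-diagonal matrix of companion matrices C(f_i):
R = [[0, 0, 0, -12], [1, 0, 0, -28], [0, 1, 0, 11], [0, 0, 1, 5]].

Note the characteristic polynomial does not split into linear factors over ℚ, so A has no Jordan form over ℚ; the rational canonical form exists over any field.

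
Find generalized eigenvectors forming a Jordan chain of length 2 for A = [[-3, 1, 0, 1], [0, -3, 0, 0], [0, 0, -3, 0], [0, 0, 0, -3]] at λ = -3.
We seek v_1 ∈ ker((A + 3I)^2) \ ker(A + 3I), then set v_{i+1} = (A + 3I) v_i.

One such chain is v_1 = [[3, -1, 0, 2]]^T, v_2 = [[1, 0, 0, 0]]^T. Check: (A + 3I) v_2 = [[0, 0, 0, 0]]^T = 0.

v_1 = [[3, -1, 0, 2]]^T, v_2 = [[1, 0, 0, 0]]^T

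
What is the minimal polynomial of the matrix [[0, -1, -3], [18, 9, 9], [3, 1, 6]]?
The characteristic polynomial factors as (x - 6)^2(x - 3). The minimal polynomial is ∏(x - λ)^{k_λ} where k_λ is the size of the largest Jordan block at λ.

For λ = 3: rank(A - 3I) = 2, and the largest Jordan block has size 1 (the smallest k with rank((A - 3I)^k) = rank((A - 3I)^(k+1))).
For λ = 6: rank(A - 6I) = 2, and the largest Jordan block has size 2 (the smallest k with rank((A - 6I)^k) = rank((A - 6I)^(k+1))).

So m_A(x) = (x - 6)^2(x - 3).

m_A(x) = (x - 6)^2(x - 3)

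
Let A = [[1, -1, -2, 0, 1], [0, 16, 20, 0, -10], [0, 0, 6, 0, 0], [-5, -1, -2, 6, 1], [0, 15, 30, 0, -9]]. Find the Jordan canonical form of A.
J = [[1, 1, 0, 0, 0], [0, 1, 0, 0, 0], [0, 0, 6, 0, 0], [0, 0, 0, 6, 0], [0, 0, 0, 0, 6]]

The characteristic polynomial is det(xI - A) = (x - 6)^3(x - 1)^2, so the eigenvalues are 1 (algebraic multiplicity 2), 6 (algebraic multiplicity 3).

For λ = 1: rank(A - I) = 4, rank((A - I)^2) = 3. The eigenspace has dimension 5 - 4 = 1, so there is 1 Jordan block; the rank sequence gives block sizes [2].

For λ = 6: rank(A - 6I) = 2. The eigenspace has dimension 5 - 2 = 3, so there are 3 Jordan blocks; the rank sequence gives block sizes [1, 1, 1].

Assembling the blocks gives the Jordan form J above.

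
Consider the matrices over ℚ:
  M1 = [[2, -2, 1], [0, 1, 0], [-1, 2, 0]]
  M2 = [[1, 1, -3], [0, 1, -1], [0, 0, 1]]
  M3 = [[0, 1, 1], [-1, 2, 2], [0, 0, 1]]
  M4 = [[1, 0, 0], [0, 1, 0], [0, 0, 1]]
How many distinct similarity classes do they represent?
3 classes: {M1}, {M2, M3}, {M4}

Characteristic polynomials: χ_{M1} = (x - 1)^3, χ_{M2} = (x - 1)^3, χ_{M3} = (x - 1)^3, χ_{M4} = (x - 1)^3.

{M1}: invariant factors x - 1, (x - 1)^2.

{M2, M3}: invariant factors (x - 1)^3.

{M4}: invariant factors x - 1, x - 1, x - 1.

Matrices are similar if and only if their invariant-factor lists agree; the partition into similarity classes is {M1}, {M2, M3}, {M4}.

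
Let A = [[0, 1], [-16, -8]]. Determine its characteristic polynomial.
χ_A(x) = (x + 4)^2

xI - A = [[x, -1], [16, x + 8]].

Expanding det(xI - A) along the first row:
det(xI - A) = + (x)·det([[x + 8]]) - (-1)·det([[16]]).

Evaluating gives χ_A(x) = x^2 + 8x + 16 = (x + 4)^2.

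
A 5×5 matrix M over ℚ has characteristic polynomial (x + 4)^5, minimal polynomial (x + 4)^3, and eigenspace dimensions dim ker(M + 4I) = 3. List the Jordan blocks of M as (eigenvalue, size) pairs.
λ = -4: algebraic multiplicity 5 (exponent in χ_M), largest block size 3 (exponent in m_M), 3 blocks (geometric multiplicity). These force block sizes [3, 1, 1].

Jordan blocks: (-4, 3), (-4, 1), (-4, 1)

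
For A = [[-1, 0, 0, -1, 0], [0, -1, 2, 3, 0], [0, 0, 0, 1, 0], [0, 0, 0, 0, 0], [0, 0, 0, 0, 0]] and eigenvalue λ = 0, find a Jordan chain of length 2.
v_1 = [[-1, 1, 0, 1, 0]]^T, v_2 = [[0, 2, 1, 0, 0]]^T

We seek v_1 ∈ ker(A^2) \ ker(A), then set v_{i+1} = A v_i.

One such chain is v_1 = [[-1, 1, 0, 1, 0]]^T, v_2 = [[0, 2, 1, 0, 0]]^T. Check: A v_2 = [[0, 0, 0, 0, 0]]^T = 0.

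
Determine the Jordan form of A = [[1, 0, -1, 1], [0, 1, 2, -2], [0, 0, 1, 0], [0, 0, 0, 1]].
J = [[1, 1, 0, 0], [0, 1, 0, 0], [0, 0, 1, 0], [0, 0, 0, 1]]

The characteristic polynomial is det(xI - A) = (x - 1)^4, so the eigenvalues are 1 (algebraic multiplicity 4).

For λ = 1: rank(A - I) = 1, rank((A - I)^2) = 0. The eigenspace has dimension 4 - 1 = 3, so there are 3 Jordan blocks; the rank sequence gives block sizes [2, 1, 1].

Assembling the blocks gives the Jordan form J above.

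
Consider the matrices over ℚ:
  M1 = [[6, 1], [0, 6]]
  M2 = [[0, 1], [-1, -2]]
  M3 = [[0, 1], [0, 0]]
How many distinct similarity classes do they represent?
3 classes: {M1}, {M2}, {M3}

Characteristic polynomials: χ_{M1} = (x - 6)^2, χ_{M2} = (x + 1)^2, χ_{M3} = x^2.

{M1}: invariant factors (x - 6)^2.

{M2}: invariant factors (x + 1)^2.

{M3}: invariant factors x^2.

Matrices are similar if and only if their invariant-factor lists agree; the partition into similarity classes is {M1}, {M2}, {M3}.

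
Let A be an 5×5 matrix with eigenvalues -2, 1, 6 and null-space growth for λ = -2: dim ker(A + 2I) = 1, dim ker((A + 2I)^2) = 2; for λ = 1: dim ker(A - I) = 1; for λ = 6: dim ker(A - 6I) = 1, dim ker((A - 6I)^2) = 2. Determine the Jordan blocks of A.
λ = -2: successive nullity increments [1, 1] count blocks of size ≥ k; block sizes are [2].
λ = 1: successive nullity increments [1] count blocks of size ≥ k; block sizes are [1].
λ = 6: successive nullity increments [1, 1] count blocks of size ≥ k; block sizes are [2].

Jordan blocks: (-2, 2), (1, 1), (6, 2)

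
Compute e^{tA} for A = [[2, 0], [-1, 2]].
A has Jordan form J = [[2, 1], [0, 2]] with A = PJP^{-1}, so e^{tA} = P e^{tJ} P^{-1}.

For a Jordan block J_k(λ), e^{tJ_k(λ)} = e^{λt} · (I + tN + t^2 N^2/2! + ... + t^{k-1} N^{k-1}/(k-1)!) where N is the nilpotent superdiagonal part.

Assembling the blocks and conjugating back gives the entries of e^{tA} as shown above.

e^{tA} = [[e^{2*t}, 0], [-t*e^{2*t}, e^{2*t}]]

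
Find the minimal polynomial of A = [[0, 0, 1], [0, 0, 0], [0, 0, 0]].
The characteristic polynomial factors as x^3. The minimal polynomial is ∏(x - λ)^{k_λ} where k_λ is the size of the largest Jordan block at λ.

For λ = 0: rank(A) = 1, and the largest Jordan block has size 2 (the smallest k with rank(A^k) = rank(A^(k+1))).

So m_A(x) = x^2.

m_A(x) = x^2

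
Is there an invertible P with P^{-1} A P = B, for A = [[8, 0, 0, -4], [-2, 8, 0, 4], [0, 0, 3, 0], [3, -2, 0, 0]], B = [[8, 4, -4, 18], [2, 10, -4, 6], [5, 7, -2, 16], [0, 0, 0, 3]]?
Yes.

Two matrices over a field are similar if and only if they have the same invariant factors.

Both A and B have characteristic polynomial (x - 6)^2(x - 4)(x - 3) and minimal polynomial (x - 6)^2(x - 4)(x - 3). Computing further, both have invariant factors (x - 6)^2(x - 4)(x - 3). Hence A and B are similar.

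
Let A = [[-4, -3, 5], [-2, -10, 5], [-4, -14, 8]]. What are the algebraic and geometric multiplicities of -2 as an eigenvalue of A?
The characteristic polynomial is (x + 2)^3, so the factor x + 2 appears with exponent 3: the algebraic multiplicity is 3.

rank(A + 2I) = 2, so the eigenspace has dimension 3 - 2 = 1: the geometric multiplicity is 1.

Since 1 < 3, A is not diagonalizable.

algebraic multiplicity 3, geometric multiplicity 1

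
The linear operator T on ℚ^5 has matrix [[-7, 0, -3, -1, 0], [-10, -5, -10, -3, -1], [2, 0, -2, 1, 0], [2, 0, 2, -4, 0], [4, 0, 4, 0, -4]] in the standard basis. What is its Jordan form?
The characteristic polynomial is det(xI - A) = (x + 4)^3(x + 5)^2, so the eigenvalues are -5 (algebraic multiplicity 2), -4 (algebraic multiplicity 3).

For λ = -5: rank(A + 5I) = 3. The eigenspace has dimension 5 - 3 = 2, so there are 2 Jordan blocks; the rank sequence gives block sizes [1, 1].

For λ = -4: rank(A + 4I) = 3, rank((A + 4I)^2) = 2. The eigenspace has dimension 5 - 3 = 2, so there are 2 Jordan blocks; the rank sequence gives block sizes [2, 1].

Assembling the blocks gives the Jordan form J above.

J = [[-5, 0, 0, 0, 0], [0, -5, 0, 0, 0], [0, 0, -4, 1, 0], [0, 0, 0, -4, 0], [0, 0, 0, 0, -4]]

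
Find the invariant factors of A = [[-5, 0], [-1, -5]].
(x + 5)^2

The Jordan structure of A has elementary divisors (x + 5)^2. Arranging the block sizes at each eigenvalue in decreasing order and taking row products gives the invariant factors.

Invariant factors (smallest first, each dividing the next): (x + 5)^2.

Check: the last factor (x + 5)^2 is the minimal polynomial, and the product (x + 5)^2 is the characteristic polynomial.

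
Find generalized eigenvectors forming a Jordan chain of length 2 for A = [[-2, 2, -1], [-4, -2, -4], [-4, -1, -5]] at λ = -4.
v_1 = [[2, -3, -3]]^T, v_2 = [[1, -2, -2]]^T

We seek v_1 ∈ ker((A + 4I)^2) \ ker(A + 4I), then set v_{i+1} = (A + 4I) v_i.

One such chain is v_1 = [[2, -3, -3]]^T, v_2 = [[1, -2, -2]]^T. Check: (A + 4I) v_2 = [[0, 0, 0]]^T = 0.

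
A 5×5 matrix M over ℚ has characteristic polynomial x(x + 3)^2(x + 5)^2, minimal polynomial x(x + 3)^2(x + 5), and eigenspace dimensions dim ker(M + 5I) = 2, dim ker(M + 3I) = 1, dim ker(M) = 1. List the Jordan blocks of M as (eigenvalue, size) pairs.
Jordan blocks: (-5, 1), (-5, 1), (-3, 2), (0, 1)

λ = -5: algebraic multiplicity 2 (exponent in χ_M), largest block size 1 (exponent in m_M), 2 blocks (geometric multiplicity). These force block sizes [1, 1].
λ = -3: algebraic multiplicity 2 (exponent in χ_M), largest block size 2 (exponent in m_M), 1 block (geometric multiplicity). This forces block sizes [2].
λ = 0: algebraic multiplicity 1 (exponent in χ_M), largest block size 1 (exponent in m_M), 1 block (geometric multiplicity). This forces block sizes [1].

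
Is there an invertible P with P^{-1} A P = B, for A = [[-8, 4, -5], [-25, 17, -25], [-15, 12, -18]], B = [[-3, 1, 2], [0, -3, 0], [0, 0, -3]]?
Two matrices over a field are similar if and only if they have the same invariant factors.

Both A and B have characteristic polynomial (x + 3)^3 and minimal polynomial (x + 3)^2. Computing further, both have invariant factors x + 3, (x + 3)^2. Hence A and B are similar.

Yes.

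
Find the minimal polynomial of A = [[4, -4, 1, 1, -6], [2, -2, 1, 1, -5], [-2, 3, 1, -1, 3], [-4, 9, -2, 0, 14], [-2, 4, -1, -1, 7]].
m_A(x) = (x - 2)^3

The characteristic polynomial factors as (x - 2)^5. The minimal polynomial is ∏(x - λ)^{k_λ} where k_λ is the size of the largest Jordan block at λ.

For λ = 2: rank(A - 2I) = 3, and the largest Jordan block has size 3 (the smallest k with rank((A - 2I)^k) = rank((A - 2I)^(k+1))).

So m_A(x) = (x - 2)^3.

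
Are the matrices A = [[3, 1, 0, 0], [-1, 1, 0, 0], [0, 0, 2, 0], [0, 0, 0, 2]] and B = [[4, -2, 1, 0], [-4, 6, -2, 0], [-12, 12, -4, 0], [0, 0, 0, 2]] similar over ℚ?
Yes.

Two matrices over a field are similar if and only if they have the same invariant factors.

Both A and B have characteristic polynomial (x - 2)^4 and minimal polynomial (x - 2)^2. Computing further, both have invariant factors x - 2, x - 2, (x - 2)^2. Hence A and B are similar.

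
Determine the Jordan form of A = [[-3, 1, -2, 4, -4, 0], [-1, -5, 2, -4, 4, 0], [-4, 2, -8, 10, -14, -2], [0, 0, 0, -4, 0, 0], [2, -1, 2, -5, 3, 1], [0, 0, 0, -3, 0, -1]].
The characteristic polynomial is det(xI - A) = (x + 1)^2(x + 4)^4, so the eigenvalues are -4 (algebraic multiplicity 4), -1 (algebraic multiplicity 2).

For λ = -4: rank(A + 4I) = 3, rank((A + 4I)^2) = 2. The eigenspace has dimension 6 - 3 = 3, so there are 3 Jordan blocks; the rank sequence gives block sizes [2, 1, 1].

For λ = -1: rank(A + I) = 5, rank((A + I)^2) = 4. The eigenspace has dimension 6 - 5 = 1, so there is 1 Jordan block; the rank sequence gives block sizes [2].

Assembling the blocks gives the Jordan form J above.

J = [[-4, 1, 0, 0, 0, 0], [0, -4, 0, 0, 0, 0], [0, 0, -4, 0, 0, 0], [0, 0, 0, -4, 0, 0], [0, 0, 0, 0, -1, 1], [0, 0, 0, 0, 0, -1]]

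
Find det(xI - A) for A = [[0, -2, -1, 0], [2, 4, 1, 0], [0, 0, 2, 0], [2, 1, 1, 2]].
χ_A(x) = (x - 2)^4

xI - A = [[x, 2, 1, 0], [-2, x - 4, -1, 0], [0, 0, x - 2, 0], [-2, -1, -1, x - 2]].

Expanding det(xI - A) along the first row:
det(xI - A) = + (x)·det([[x - 4, -1, 0], [0, x - 2, 0], [-1, -1, x - 2]]) - (2)·det([[-2, -1, 0], [0, x - 2, 0], [-2, -1, x - 2]]) + (1)·det([[-2, x - 4, 0], [0, 0, 0], [-2, -1, x - 2]]) - (0)·det([[-2, x - 4, -1], [0, 0, x - 2], [-2, -1, -1]]).

Evaluating gives χ_A(x) = x^4 - 8x^3 + 24x^2 - 32x + 16 = (x - 2)^4.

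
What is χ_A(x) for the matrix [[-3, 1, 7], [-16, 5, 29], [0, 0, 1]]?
χ_A(x) = (x - 1)^3

xI - A = [[x + 3, -1, -7], [16, x - 5, -29], [0, 0, x - 1]].

Expanding det(xI - A) along the first row:
det(xI - A) = + (x + 3)·det([[x - 5, -29], [0, x - 1]]) - (-1)·det([[16, -29], [0, x - 1]]) + (-7)·det([[16, x - 5], [0, 0]]).

Evaluating gives χ_A(x) = x^3 - 3x^2 + 3x - 1 = (x - 1)^3.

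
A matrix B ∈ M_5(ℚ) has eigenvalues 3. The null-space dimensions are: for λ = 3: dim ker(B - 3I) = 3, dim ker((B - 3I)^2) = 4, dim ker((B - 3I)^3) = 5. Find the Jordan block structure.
Jordan blocks: (3, 3), (3, 1), (3, 1)

λ = 3: successive nullity increments [3, 1, 1] count blocks of size ≥ k; block sizes are [3, 1, 1].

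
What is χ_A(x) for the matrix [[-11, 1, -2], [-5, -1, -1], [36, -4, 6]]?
xI - A = [[x + 11, -1, 2], [5, x + 1, 1], [-36, 4, x - 6]].

Expanding det(xI - A) along the first row:
det(xI - A) = + (x + 11)·det([[x + 1, 1], [4, x - 6]]) - (-1)·det([[5, 1], [-36, x - 6]]) + (2)·det([[5, x + 1], [-36, 4]]).

Evaluating gives χ_A(x) = x^3 + 6x^2 + 12x + 8 = (x + 2)^3.

χ_A(x) = (x + 2)^3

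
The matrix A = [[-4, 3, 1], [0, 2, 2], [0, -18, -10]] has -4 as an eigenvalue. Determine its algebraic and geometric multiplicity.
algebraic multiplicity 3, geometric multiplicity 2

The characteristic polynomial is (x + 4)^3, so the factor x + 4 appears with exponent 3: the algebraic multiplicity is 3.

rank(A + 4I) = 1, so the eigenspace has dimension 3 - 1 = 2: the geometric multiplicity is 2.

Since 2 < 3, A is not diagonalizable.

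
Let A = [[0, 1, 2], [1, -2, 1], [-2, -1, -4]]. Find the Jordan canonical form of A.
The characteristic polynomial is det(xI - A) = (x + 2)^3, so the eigenvalues are -2 (algebraic multiplicity 3).

For λ = -2: rank(A + 2I) = 2, rank((A + 2I)^2) = 1, rank((A + 2I)^3) = 0. The eigenspace has dimension 3 - 2 = 1, so there is 1 Jordan block; the rank sequence gives block sizes [3].

Assembling the blocks gives the Jordan form J above.

J = [[-2, 1, 0], [0, -2, 1], [0, 0, -2]]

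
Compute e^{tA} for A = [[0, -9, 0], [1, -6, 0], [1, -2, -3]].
A has Jordan form J = [[-3, 1, 0], [0, -3, 1], [0, 0, -3]] with A = PJP^{-1}, so e^{tA} = P e^{tJ} P^{-1}.

For a Jordan block J_k(λ), e^{tJ_k(λ)} = e^{λt} · (I + tN + t^2 N^2/2! + ... + t^{k-1} N^{k-1}/(k-1)!) where N is the nilpotent superdiagonal part.

Assembling the blocks and conjugating back gives the entries of e^{tA} as shown above.

e^{tA} = [[(3*t + 1)*e^{-3*t}, -9*t*e^{-3*t}, 0], [t*e^{-3*t}, (1 - 3*t)*e^{-3*t}, 0], [t*(t + 2)*e^{-3*t}/2, t*(-3*t - 4)*e^{-3*t}/2, e^{-3*t}]]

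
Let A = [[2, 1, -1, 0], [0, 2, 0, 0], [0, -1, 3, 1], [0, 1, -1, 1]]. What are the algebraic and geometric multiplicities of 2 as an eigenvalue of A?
The characteristic polynomial is (x - 2)^4, so the factor x - 2 appears with exponent 4: the algebraic multiplicity is 4.

rank(A - 2I) = 2, so the eigenspace has dimension 4 - 2 = 2: the geometric multiplicity is 2.

Since 2 < 4, A is not diagonalizable.

algebraic multiplicity 4, geometric multiplicity 2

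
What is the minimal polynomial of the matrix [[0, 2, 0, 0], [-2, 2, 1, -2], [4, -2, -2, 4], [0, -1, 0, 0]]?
m_A(x) = x^3

The characteristic polynomial factors as x^4. The minimal polynomial is ∏(x - λ)^{k_λ} where k_λ is the size of the largest Jordan block at λ.

For λ = 0: rank(A) = 2, and the largest Jordan block has size 3 (the smallest k with rank(A^k) = rank(A^(k+1))).

So m_A(x) = x^3.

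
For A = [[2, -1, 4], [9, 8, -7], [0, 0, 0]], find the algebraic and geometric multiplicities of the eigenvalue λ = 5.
The characteristic polynomial is x(x - 5)^2, so the factor x - 5 appears with exponent 2: the algebraic multiplicity is 2.

rank(A - 5I) = 2, so the eigenspace has dimension 3 - 2 = 1: the geometric multiplicity is 1.

Since 1 < 2, A is not diagonalizable.

algebraic multiplicity 2, geometric multiplicity 1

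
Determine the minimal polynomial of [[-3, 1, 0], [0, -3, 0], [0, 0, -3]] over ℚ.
m_A(x) = (x + 3)^2

The characteristic polynomial factors as (x + 3)^3. The minimal polynomial is ∏(x - λ)^{k_λ} where k_λ is the size of the largest Jordan block at λ.

For λ = -3: rank(A + 3I) = 1, and the largest Jordan block has size 2 (the smallest k with rank((A + 3I)^k) = rank((A + 3I)^(k+1))).

So m_A(x) = (x + 3)^2.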